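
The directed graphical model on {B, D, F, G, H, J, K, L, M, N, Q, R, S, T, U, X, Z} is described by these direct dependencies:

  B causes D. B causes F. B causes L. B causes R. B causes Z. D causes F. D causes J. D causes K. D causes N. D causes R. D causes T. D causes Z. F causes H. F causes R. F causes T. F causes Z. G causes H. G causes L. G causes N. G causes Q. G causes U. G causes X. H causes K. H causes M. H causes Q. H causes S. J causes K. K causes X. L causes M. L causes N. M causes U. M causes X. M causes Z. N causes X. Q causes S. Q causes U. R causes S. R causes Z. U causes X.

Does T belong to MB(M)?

No

Pa(M) = {H, L}.
Ch(M) = {U, X, Z}.
For each child, the remaining parents (spouses of M):
  parents(U) \ {M} = {G, Q}.
  parents(X) \ {M} = {G, K, N, U}.
  Z also has parents B, D, F, R.
MB(M) = {B, D, F, G, H, K, L, N, Q, R, U, X, Z}; T is not in this set.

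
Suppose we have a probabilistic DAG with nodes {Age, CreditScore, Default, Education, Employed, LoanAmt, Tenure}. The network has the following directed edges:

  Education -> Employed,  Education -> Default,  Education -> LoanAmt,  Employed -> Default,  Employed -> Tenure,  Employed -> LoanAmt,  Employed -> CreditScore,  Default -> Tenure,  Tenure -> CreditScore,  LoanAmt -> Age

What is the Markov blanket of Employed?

Pa(Employed) = {Education}.
Ch(Employed) = {CreditScore, Default, LoanAmt, Tenure}.
For each child, the remaining parents (spouses of Employed):
  Default's other parent is Education.
  parents(Tenure) \ {Employed} = {Default}.
  parents(LoanAmt) \ {Employed} = {Education}.
  CreditScore's other parent is Tenure.
Taking the union gives {CreditScore, Default, Education, LoanAmt, Tenure}.

{CreditScore, Default, Education, LoanAmt, Tenure}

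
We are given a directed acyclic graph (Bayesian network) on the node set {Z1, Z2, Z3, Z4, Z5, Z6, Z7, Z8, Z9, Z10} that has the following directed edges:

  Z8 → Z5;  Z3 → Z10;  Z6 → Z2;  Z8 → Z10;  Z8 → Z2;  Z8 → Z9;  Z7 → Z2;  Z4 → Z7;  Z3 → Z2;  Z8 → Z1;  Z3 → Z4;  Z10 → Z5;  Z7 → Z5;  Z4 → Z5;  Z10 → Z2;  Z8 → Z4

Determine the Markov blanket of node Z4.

{Z3, Z5, Z7, Z8, Z10}

Z4's parents: Z3, Z8.
Z4's children: Z5, Z7.
For each child, the remaining parents (spouses of Z4):
  Z7: —
  Z5: Z7, Z8, Z10
MB(Z4) = {Z3, Z5, Z7, Z8, Z10}.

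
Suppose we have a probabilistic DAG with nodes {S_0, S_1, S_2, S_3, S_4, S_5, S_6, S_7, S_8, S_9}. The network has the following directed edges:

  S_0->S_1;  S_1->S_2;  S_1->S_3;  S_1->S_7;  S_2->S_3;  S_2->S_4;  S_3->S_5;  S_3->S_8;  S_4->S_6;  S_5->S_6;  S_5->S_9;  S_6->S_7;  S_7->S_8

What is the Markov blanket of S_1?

Parents of S_1: S_0.
Children of S_1: S_2, S_3, S_7.
Co-parents of S_1 (other parents of its children):
  S_2 has no other parent.
  parents(S_3) \ {S_1} = {S_2}.
  parents(S_7) \ {S_1} = {S_6}.
Union: {S_0} ∪ {S_2, S_3, S_7} ∪ {S_2, S_6} = {S_0, S_2, S_3, S_6, S_7}.

{S_0, S_2, S_3, S_6, S_7}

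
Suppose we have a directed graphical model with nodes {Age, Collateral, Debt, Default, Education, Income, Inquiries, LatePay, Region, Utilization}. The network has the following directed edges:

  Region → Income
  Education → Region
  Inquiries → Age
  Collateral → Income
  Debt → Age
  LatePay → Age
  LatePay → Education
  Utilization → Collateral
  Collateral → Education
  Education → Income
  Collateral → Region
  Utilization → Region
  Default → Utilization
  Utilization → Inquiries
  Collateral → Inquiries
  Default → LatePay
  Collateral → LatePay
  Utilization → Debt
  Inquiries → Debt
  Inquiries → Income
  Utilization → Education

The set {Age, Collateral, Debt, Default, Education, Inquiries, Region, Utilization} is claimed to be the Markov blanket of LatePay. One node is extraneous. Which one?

By definition, MB(LatePay) is built from LatePay's parents, LatePay's children, and the co-parents of LatePay.
Pa(LatePay) = {Collateral, Default}.
LatePay has children Age, Education.
Other parents of LatePay's children:
  Education: Collateral, Utilization
  Age: Debt, Inquiries
MB(LatePay) = {Age, Collateral, Debt, Default, Education, Inquiries, Utilization}.
Region is neither a parent, child, nor co-parent of LatePay, so it does not belong.

Region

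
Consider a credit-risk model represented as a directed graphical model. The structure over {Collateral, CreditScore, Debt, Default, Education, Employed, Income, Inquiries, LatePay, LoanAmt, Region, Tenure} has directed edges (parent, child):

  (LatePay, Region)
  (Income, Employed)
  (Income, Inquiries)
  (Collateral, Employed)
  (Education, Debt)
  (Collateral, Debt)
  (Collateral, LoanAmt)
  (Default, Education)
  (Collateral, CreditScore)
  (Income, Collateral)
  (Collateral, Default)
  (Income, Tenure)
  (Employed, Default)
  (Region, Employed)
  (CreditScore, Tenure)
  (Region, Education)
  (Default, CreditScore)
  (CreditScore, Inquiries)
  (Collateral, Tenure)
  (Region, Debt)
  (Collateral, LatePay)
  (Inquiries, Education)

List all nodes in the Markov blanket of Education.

{Collateral, Debt, Default, Inquiries, Region}

Education has parents Default, Inquiries, Region.
Education's children: Debt.
Other parents of Education's children:
  parents(Debt) \ {Education} = {Collateral, Region}.
MB(Education) = {Collateral, Debt, Default, Inquiries, Region}.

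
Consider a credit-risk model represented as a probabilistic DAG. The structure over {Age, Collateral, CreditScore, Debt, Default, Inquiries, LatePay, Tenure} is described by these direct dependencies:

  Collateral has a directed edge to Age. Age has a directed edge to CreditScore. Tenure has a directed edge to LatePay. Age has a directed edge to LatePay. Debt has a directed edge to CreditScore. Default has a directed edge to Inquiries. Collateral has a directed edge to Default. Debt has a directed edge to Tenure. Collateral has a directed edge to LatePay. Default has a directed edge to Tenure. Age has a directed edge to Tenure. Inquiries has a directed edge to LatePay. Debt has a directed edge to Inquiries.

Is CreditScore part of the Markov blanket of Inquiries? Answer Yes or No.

By definition, MB(Inquiries) is built from Inquiries's parents, Inquiries's children, and the co-parents of Inquiries.
Parents of Inquiries: Debt, Default.
Children of Inquiries: LatePay.
Co-parents of Inquiries (other parents of its children):
  LatePay: Age, Collateral, Tenure
MB(Inquiries) = {Age, Collateral, Debt, Default, LatePay, Tenure}; CreditScore is not in this set.

No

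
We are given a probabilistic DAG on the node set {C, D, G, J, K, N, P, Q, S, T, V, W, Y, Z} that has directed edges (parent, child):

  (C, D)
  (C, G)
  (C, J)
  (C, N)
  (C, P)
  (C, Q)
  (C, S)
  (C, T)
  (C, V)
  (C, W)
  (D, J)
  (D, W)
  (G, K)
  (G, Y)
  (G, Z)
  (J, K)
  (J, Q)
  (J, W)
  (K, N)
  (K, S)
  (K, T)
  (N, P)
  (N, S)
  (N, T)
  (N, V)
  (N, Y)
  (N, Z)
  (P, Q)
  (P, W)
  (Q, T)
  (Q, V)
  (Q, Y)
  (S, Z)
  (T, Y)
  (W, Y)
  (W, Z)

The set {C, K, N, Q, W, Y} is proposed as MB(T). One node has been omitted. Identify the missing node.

By definition, MB(T) is built from T's parents, T's children, and the co-parents of T.
Pa(T) = {C, K, N, Q}.
T's children: Y.
Other parents of T's children:
  Y also has parents G, N, Q, W.
MB(T) = {C, G, K, N, Q, W, Y}.
Comparing with the claimed set, G is missing.

G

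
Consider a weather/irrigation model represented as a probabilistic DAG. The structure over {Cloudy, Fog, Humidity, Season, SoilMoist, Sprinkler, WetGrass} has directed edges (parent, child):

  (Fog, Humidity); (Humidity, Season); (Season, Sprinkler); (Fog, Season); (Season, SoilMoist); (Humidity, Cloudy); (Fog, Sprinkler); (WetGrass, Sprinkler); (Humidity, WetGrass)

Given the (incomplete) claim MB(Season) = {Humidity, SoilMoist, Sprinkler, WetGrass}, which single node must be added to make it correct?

Fog

Parents of Season: Fog, Humidity.
Children of Season: SoilMoist, Sprinkler.
For each child, the remaining parents (spouses of Season):
  SoilMoist: no additional parents.
  parents(Sprinkler) \ {Season} = {Fog, WetGrass}.
MB(Season) = {Fog, Humidity, SoilMoist, Sprinkler, WetGrass}.
Comparing with the claimed set, Fog is missing.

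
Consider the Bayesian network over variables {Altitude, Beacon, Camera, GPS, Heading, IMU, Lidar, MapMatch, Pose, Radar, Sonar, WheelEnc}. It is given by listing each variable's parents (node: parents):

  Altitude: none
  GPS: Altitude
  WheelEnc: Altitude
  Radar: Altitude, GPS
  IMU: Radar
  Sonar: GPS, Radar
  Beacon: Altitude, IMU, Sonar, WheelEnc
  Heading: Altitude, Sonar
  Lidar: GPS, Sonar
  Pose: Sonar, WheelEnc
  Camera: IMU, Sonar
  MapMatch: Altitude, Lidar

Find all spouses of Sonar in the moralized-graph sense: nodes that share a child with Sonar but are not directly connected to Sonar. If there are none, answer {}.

Children of Sonar: Beacon, Camera, Heading, Lidar, Pose.
  Beacon also has parents Altitude, IMU, WheelEnc.
  Heading's other parent is Altitude.
  Lidar also has parent GPS.
  parents(Pose) \ {Sonar} = {WheelEnc}.
  parents(Camera) \ {Sonar} = {IMU}.
Excluding nodes already adjacent to Sonar (Beacon, Camera, GPS, Heading, Lidar, Pose, Radar), the co-parent-only contribution is {Altitude, IMU, WheelEnc}.

{Altitude, IMU, WheelEnc}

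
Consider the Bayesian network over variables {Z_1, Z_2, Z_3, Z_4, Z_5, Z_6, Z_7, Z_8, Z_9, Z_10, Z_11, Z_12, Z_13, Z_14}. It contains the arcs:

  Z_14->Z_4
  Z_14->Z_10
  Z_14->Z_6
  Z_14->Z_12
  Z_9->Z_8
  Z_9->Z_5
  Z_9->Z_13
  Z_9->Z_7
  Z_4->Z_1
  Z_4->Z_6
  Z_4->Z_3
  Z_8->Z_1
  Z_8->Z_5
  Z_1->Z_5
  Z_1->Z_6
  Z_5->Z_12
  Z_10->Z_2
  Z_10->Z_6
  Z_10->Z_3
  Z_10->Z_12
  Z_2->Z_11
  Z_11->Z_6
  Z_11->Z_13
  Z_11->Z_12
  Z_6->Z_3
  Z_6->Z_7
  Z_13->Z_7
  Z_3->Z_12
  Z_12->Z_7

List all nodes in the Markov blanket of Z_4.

{Z_1, Z_3, Z_6, Z_8, Z_10, Z_11, Z_14}

Recall MB(v) = parents ∪ children ∪ spouses, where spouses are the other parents of v's children.
Z_4's children: Z_1, Z_3, Z_6.
Z_4 has parent Z_14.
Co-parents of Z_4 (other parents of its children):
  parents(Z_1) \ {Z_4} = {Z_8}.
  Z_6's other parents are Z_1, Z_10, Z_11, Z_14.
  Z_3 also has parents Z_6, Z_10.
Union: {Z_14} ∪ {Z_1, Z_3, Z_6} ∪ {Z_1, Z_6, Z_8, Z_10, Z_11, Z_14} = {Z_1, Z_3, Z_6, Z_8, Z_10, Z_11, Z_14}.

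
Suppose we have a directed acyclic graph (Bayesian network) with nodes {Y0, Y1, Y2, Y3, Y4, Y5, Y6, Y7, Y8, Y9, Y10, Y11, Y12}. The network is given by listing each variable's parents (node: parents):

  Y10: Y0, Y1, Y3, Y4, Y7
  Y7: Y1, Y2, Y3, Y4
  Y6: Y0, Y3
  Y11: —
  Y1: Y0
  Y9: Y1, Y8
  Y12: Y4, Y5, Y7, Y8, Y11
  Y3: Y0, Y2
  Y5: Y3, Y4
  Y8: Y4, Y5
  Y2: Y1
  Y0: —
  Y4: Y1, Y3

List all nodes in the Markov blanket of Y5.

{Y3, Y4, Y7, Y8, Y11, Y12}

Parents of Y5: Y3, Y4.
Y5's children: Y8, Y12.
Co-parents of Y5 (other parents of its children):
  Y8's other parent is Y4.
  Y12's other parents are Y4, Y7, Y8, Y11.
MB(Y5) = {Y3, Y4, Y7, Y8, Y11, Y12}.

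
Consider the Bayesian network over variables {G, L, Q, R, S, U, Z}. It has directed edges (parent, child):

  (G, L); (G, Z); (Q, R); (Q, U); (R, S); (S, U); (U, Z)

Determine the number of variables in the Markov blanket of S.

Pa(S) = {R}.
Children of S: U.
For each child, the remaining parents (spouses of S):
  U also has parent Q.
MB(S) = {Q, R, U}, which has 3 nodes.

3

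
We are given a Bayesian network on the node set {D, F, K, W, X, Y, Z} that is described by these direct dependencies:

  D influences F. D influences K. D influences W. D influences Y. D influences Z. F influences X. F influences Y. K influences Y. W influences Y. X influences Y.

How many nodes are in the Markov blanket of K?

5

K's children: Y.
K's parents: D.
Other parents of K's children:
  Y's other parents are D, F, W, X.
MB(K) = {D, F, W, X, Y}, which has 5 nodes.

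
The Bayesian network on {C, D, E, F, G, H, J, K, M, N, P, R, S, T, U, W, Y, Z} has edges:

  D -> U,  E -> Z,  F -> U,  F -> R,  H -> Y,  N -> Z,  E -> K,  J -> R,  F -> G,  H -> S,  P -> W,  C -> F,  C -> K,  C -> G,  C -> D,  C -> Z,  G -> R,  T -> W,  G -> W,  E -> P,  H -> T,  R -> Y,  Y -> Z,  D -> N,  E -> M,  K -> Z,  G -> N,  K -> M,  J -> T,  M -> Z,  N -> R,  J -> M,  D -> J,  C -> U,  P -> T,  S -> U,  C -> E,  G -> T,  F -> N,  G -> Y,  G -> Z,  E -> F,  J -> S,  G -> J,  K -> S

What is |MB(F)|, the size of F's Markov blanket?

Recall MB(v) = parents ∪ children ∪ spouses, where spouses are the other parents of v's children.
Children of F: G, N, R, U.
Pa(F) = {C, E}.
Other parents of F's children:
  G: C
  N: D, G
  R: G, J, N
  U: C, D, S
MB(F) = {C, D, E, G, J, N, R, S, U}, which has 9 nodes.

9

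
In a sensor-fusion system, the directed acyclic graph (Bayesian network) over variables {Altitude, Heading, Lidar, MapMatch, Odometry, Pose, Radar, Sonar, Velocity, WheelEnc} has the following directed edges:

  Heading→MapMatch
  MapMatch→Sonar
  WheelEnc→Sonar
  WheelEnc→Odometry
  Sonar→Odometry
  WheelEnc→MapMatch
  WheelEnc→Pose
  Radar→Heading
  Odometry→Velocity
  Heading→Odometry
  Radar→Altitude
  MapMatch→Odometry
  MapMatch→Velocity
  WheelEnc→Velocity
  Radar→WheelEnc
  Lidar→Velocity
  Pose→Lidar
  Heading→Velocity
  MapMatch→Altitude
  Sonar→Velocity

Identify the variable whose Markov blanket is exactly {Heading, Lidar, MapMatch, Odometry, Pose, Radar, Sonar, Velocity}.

The target node must have every member of {Heading, Lidar, MapMatch, Odometry, Pose, Radar, Sonar, Velocity} as a parent, child, or co-parent, and no others.
Parents of WheelEnc: Radar; children: MapMatch, Odometry, Pose, Sonar, Velocity; co-parents: Heading, Lidar, MapMatch, Odometry, Sonar.
These exactly cover the given set, so the node is WheelEnc.

WheelEnc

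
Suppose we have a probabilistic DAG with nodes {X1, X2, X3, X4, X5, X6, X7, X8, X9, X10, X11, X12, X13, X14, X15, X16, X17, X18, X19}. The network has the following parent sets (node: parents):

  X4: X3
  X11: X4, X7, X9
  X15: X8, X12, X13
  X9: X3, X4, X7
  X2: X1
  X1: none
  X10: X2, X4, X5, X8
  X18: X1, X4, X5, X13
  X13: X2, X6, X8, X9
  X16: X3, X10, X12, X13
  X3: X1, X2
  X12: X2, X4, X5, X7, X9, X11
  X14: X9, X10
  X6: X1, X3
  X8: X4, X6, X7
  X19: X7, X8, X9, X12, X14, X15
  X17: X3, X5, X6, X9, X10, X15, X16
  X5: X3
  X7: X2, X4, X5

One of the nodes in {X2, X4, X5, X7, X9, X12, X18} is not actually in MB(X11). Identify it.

X18

A node's Markov blanket = Pa ∪ Ch ∪ (parents of Ch other than the node itself).
Ch(X11) = {X12}.
Parents of X11: X4, X7, X9.
Co-parents of X11 (other parents of its children):
  X12: X2, X4, X5, X7, X9
MB(X11) = {X2, X4, X5, X7, X9, X12}.
X18 is neither a parent, child, nor co-parent of X11, so it does not belong.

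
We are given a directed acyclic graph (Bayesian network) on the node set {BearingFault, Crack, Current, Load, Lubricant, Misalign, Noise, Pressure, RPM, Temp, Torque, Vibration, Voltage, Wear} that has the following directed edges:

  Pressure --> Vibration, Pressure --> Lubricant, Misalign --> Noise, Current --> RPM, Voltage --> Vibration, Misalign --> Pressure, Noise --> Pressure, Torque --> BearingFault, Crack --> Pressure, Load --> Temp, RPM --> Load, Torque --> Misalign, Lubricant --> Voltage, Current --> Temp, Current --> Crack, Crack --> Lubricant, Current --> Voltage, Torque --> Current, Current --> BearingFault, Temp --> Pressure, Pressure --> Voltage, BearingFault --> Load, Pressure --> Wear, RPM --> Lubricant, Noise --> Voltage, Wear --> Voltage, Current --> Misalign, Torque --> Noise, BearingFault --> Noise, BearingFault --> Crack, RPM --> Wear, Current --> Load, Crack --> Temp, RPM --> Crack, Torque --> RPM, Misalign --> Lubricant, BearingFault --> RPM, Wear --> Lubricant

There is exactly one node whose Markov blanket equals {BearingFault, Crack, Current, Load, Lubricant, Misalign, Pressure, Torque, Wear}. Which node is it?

The target node must have every member of {BearingFault, Crack, Current, Load, Lubricant, Misalign, Pressure, Torque, Wear} as a parent, child, or co-parent, and no others.
Parents of RPM: BearingFault, Current, Torque; children: Crack, Load, Lubricant, Wear; co-parents: BearingFault, Crack, Current, Misalign, Pressure, Wear.
These exactly cover the given set, so the node is RPM.

RPM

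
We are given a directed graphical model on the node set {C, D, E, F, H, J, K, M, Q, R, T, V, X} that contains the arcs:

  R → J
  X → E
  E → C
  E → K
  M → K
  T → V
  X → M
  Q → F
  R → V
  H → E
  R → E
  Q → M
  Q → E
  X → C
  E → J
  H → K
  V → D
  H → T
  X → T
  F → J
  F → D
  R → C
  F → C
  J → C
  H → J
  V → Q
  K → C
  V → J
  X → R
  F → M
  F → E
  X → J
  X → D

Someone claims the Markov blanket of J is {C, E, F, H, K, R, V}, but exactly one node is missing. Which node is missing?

X

J has parents E, F, H, R, V, X.
Children of J: C.
Co-parents of J (other parents of its children):
  parents(C) \ {J} = {E, F, K, R, X}.
MB(J) = {C, E, F, H, K, R, V, X}.
Comparing with the claimed set, X is missing.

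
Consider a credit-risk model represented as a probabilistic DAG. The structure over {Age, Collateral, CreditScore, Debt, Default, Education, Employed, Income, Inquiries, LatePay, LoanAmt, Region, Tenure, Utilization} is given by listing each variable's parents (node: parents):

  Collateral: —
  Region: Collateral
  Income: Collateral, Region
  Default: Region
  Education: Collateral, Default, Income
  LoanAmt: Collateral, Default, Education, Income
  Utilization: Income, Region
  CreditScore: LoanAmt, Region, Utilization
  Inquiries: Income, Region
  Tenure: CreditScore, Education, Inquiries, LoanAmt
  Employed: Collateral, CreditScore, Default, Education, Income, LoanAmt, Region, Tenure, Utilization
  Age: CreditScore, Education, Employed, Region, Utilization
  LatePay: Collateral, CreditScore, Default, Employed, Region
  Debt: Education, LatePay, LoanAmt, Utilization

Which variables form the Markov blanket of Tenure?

The Markov blanket of a node is its parents, its children, and the other parents of its children.
Parents of Tenure: CreditScore, Education, Inquiries, LoanAmt.
Ch(Tenure) = {Employed}.
Other parents of Tenure's children:
  Employed: Collateral, CreditScore, Default, Education, Income, LoanAmt, Region, Utilization
Union: {CreditScore, Education, Inquiries, LoanAmt} ∪ {Employed} ∪ {Collateral, CreditScore, Default, Education, Income, LoanAmt, Region, Utilization} = {Collateral, CreditScore, Default, Education, Employed, Income, Inquiries, LoanAmt, Region, Utilization}.

{Collateral, CreditScore, Default, Education, Employed, Income, Inquiries, LoanAmt, Region, Utilization}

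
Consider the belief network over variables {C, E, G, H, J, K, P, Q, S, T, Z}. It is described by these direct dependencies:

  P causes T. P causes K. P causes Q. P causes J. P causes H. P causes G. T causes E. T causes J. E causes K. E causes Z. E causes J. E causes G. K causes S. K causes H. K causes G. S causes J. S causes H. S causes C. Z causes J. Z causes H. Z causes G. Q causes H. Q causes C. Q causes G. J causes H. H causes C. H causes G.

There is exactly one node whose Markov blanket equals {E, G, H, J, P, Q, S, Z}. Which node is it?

The target node must have every member of {E, G, H, J, P, Q, S, Z} as a parent, child, or co-parent, and no others.
Parents of K: E, P; children: G, H, S; co-parents: E, H, J, P, Q, S, Z.
These exactly cover the given set, so the node is K.

K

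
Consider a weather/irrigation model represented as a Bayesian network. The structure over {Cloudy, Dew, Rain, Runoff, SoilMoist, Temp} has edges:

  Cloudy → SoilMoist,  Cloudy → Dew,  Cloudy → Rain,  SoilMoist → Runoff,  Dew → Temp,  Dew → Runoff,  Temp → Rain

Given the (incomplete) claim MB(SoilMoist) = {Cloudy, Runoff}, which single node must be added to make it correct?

Dew

SoilMoist's parents: Cloudy.
Children of SoilMoist: Runoff.
Other parents of SoilMoist's children:
  Runoff: Dew
MB(SoilMoist) = {Cloudy, Dew, Runoff}.
Comparing with the claimed set, Dew is missing.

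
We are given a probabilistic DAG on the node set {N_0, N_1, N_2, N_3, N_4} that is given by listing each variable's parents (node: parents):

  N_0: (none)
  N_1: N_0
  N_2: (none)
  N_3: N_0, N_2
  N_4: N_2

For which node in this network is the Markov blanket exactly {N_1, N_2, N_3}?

The target node must have every member of {N_1, N_2, N_3} as a parent, child, or co-parent, and no others.
Parents of N_0: none; children: N_1, N_3; co-parents: N_2.
These exactly cover the given set, so the node is N_0.

N_0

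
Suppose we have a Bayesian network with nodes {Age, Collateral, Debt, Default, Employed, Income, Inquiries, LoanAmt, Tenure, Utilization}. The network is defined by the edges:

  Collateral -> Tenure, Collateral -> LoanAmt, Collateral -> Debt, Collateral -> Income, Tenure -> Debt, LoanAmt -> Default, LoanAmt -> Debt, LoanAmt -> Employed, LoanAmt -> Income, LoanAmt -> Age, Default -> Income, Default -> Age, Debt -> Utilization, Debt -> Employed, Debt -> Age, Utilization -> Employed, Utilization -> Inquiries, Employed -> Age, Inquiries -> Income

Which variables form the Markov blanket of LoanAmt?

The Markov blanket of a node is its parents, its children, and the other parents of its children.
LoanAmt has children Age, Debt, Default, Employed, Income.
Pa(LoanAmt) = {Collateral}.
Parents of each child, excluding LoanAmt:
  Default: no additional parents.
  parents(Debt) \ {LoanAmt} = {Collateral, Tenure}.
  Employed also has parents Debt, Utilization.
  parents(Income) \ {LoanAmt} = {Collateral, Default, Inquiries}.
  parents(Age) \ {LoanAmt} = {Debt, Default, Employed}.
Union: {Collateral} ∪ {Age, Debt, Default, Employed, Income} ∪ {Collateral, Debt, Default, Employed, Inquiries, Tenure, Utilization} = {Age, Collateral, Debt, Default, Employed, Income, Inquiries, Tenure, Utilization}.

{Age, Collateral, Debt, Default, Employed, Income, Inquiries, Tenure, Utilization}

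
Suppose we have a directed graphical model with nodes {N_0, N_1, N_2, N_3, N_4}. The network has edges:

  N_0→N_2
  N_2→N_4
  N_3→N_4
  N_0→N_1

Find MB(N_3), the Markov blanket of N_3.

Ch(N_3) = {N_4}.
N_3's parents: none.
Other parents of N_3's children:
  N_4: N_2
Taking the union gives {N_2, N_4}.

{N_2, N_4}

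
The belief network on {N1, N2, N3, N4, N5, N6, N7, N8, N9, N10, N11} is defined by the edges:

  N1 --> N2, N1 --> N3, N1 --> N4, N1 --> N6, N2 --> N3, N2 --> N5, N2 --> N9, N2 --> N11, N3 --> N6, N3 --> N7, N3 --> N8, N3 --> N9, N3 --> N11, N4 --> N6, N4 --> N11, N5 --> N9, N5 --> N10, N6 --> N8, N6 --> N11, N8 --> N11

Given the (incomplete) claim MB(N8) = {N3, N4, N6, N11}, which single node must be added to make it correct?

By definition, MB(N8) is built from N8's parents, N8's children, and the co-parents of N8.
N8's parents: N3, N6.
Ch(N8) = {N11}.
Other parents of N8's children:
  N11: N2, N3, N4, N6
MB(N8) = {N2, N3, N4, N6, N11}.
Comparing with the claimed set, N2 is missing.

N2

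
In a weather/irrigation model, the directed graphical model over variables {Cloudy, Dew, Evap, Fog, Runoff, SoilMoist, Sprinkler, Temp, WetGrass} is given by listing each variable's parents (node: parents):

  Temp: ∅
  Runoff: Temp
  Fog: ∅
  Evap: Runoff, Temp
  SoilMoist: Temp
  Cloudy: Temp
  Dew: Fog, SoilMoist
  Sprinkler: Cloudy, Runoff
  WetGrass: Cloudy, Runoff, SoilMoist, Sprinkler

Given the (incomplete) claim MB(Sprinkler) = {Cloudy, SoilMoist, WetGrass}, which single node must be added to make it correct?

The Markov blanket of a node is its parents, its children, and the other parents of its children.
Parents of Sprinkler: Cloudy, Runoff.
Sprinkler's children: WetGrass.
Co-parents of Sprinkler (other parents of its children):
  WetGrass also has parents Cloudy, Runoff, SoilMoist.
MB(Sprinkler) = {Cloudy, Runoff, SoilMoist, WetGrass}.
Comparing with the claimed set, Runoff is missing.

Runoff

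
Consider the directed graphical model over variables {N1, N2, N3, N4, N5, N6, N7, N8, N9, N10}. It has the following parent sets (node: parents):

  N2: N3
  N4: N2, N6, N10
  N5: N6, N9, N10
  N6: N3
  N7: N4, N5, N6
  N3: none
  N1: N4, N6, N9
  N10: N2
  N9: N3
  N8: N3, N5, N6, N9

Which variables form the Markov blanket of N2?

{N3, N4, N6, N10}

N2's children: N4, N10.
N2's parents: N3.
Parents of each child, excluding N2:
  N10 has no other parent.
  N4 also has parents N6, N10.
Union: {N3} ∪ {N4, N10} ∪ {N6, N10} = {N3, N4, N6, N10}.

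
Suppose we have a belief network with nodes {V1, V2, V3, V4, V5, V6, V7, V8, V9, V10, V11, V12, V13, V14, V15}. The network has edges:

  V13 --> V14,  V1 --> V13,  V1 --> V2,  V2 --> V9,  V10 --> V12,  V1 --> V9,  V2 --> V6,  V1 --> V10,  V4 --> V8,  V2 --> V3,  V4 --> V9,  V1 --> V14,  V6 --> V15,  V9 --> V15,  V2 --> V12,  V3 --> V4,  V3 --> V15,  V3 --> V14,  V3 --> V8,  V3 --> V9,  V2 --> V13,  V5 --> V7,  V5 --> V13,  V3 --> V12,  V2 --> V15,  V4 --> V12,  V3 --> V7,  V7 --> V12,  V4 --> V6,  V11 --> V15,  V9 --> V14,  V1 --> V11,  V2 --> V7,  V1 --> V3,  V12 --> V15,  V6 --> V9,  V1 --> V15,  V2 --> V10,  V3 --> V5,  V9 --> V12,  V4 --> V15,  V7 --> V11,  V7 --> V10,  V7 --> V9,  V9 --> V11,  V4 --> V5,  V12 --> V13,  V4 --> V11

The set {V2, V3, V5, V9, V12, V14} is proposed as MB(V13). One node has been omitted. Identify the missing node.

By definition, MB(V13) is built from V13's parents, V13's children, and the co-parents of V13.
Children of V13: V14.
Parents of V13: V1, V2, V5, V12.
Other parents of V13's children:
  V14 also has parents V1, V3, V9.
MB(V13) = {V1, V2, V3, V5, V9, V12, V14}.
Comparing with the claimed set, V1 is missing.

V1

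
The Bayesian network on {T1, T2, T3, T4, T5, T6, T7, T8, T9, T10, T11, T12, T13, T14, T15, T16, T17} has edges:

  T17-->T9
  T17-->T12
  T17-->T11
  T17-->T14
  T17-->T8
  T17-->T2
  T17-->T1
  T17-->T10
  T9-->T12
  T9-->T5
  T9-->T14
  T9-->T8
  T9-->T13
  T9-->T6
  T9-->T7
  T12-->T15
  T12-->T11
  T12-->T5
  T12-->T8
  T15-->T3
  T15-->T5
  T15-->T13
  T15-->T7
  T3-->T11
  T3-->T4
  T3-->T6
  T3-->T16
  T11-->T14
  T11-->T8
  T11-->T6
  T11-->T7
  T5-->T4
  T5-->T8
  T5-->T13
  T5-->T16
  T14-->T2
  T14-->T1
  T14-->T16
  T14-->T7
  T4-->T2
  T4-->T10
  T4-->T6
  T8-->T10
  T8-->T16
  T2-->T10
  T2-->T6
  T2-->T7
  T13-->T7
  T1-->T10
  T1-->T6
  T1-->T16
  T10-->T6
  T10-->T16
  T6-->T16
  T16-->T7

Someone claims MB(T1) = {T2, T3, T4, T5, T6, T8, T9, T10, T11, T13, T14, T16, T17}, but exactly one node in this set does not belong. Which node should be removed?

T13

Parents of T1: T14, T17.
T1 has children T6, T10, T16.
For each child, the remaining parents (spouses of T1):
  T10 also has parents T2, T4, T8, T17.
  parents(T6) \ {T1} = {T2, T3, T4, T9, T10, T11}.
  T16 also has parents T3, T5, T6, T8, T10, T14.
MB(T1) = {T2, T3, T4, T5, T6, T8, T9, T10, T11, T14, T16, T17}.
T13 is neither a parent, child, nor co-parent of T1, so it does not belong.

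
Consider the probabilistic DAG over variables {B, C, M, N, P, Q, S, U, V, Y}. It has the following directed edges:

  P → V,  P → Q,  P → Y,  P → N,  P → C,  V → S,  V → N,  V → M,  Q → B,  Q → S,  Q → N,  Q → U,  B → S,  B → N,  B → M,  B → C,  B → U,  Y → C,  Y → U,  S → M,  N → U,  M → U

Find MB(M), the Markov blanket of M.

Recall MB(v) = parents ∪ children ∪ spouses, where spouses are the other parents of v's children.
M has parents B, S, V.
Ch(M) = {U}.
For each child, the remaining parents (spouses of M):
  U's other parents are B, N, Q, Y.
Taking the union gives {B, N, Q, S, U, V, Y}.

{B, N, Q, S, U, V, Y}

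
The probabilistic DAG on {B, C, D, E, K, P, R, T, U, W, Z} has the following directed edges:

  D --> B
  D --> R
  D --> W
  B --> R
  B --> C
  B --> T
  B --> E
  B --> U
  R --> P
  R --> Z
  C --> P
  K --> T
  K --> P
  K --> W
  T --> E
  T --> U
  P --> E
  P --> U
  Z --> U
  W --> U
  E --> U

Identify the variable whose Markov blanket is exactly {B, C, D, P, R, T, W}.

The target node must have every member of {B, C, D, P, R, T, W} as a parent, child, or co-parent, and no others.
Parents of K: none; children: P, T, W; co-parents: B, C, D, R.
These exactly cover the given set, so the node is K.

K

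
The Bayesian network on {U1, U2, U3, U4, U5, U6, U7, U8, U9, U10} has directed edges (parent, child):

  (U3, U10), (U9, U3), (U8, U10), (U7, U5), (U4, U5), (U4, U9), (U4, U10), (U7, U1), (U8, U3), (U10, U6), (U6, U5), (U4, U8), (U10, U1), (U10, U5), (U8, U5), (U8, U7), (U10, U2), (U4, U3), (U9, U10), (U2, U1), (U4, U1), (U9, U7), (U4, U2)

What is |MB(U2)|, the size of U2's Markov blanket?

4

Recall MB(v) = parents ∪ children ∪ spouses, where spouses are the other parents of v's children.
U2 has parents U4, U10.
Children of U2: U1.
For each child, the remaining parents (spouses of U2):
  U1: U4, U7, U10
MB(U2) = {U1, U4, U7, U10}, which has 4 nodes.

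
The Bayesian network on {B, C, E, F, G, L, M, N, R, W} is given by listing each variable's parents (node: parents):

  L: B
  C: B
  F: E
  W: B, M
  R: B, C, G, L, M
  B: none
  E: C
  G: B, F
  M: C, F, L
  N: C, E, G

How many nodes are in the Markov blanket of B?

B's parents: none.
Children of B: C, G, L, R, W.
For each child, the remaining parents (spouses of B):
  C: —
  G: F
  L: —
  R: C, G, L, M
  W: M
MB(B) = {C, F, G, L, M, R, W}, which has 7 nodes.

7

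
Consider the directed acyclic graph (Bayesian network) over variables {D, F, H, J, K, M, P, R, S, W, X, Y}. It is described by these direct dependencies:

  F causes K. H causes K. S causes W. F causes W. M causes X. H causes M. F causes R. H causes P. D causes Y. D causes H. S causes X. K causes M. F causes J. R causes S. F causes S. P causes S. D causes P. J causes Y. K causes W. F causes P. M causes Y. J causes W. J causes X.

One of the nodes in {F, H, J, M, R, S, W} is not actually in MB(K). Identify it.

R

Parents of K: F, H.
K has children M, W.
For each child, the remaining parents (spouses of K):
  M's other parent is H.
  parents(W) \ {K} = {F, J, S}.
MB(K) = {F, H, J, M, S, W}.
R is neither a parent, child, nor co-parent of K, so it does not belong.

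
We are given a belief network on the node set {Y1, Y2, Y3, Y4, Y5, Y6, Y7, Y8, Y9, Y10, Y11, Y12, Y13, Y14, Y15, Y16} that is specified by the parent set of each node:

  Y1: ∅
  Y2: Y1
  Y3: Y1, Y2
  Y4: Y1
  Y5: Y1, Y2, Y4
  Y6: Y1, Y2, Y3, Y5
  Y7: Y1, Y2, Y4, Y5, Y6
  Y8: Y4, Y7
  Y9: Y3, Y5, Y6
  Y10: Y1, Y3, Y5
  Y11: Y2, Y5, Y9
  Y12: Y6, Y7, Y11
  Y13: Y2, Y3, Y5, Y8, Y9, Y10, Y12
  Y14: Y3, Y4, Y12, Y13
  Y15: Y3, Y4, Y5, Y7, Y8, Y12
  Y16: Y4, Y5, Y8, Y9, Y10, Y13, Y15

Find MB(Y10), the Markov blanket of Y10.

The Markov blanket of a node is its parents, its children, and the other parents of its children.
Y10 has children Y13, Y16.
Y10's parents: Y1, Y3, Y5.
Co-parents of Y10 (other parents of its children):
  Y13: Y2, Y3, Y5, Y8, Y9, Y12
  Y16: Y4, Y5, Y8, Y9, Y13, Y15
So the Markov blanket of Y10 is {Y1, Y2, Y3, Y4, Y5, Y8, Y9, Y12, Y13, Y15, Y16}.

{Y1, Y2, Y3, Y4, Y5, Y8, Y9, Y12, Y13, Y15, Y16}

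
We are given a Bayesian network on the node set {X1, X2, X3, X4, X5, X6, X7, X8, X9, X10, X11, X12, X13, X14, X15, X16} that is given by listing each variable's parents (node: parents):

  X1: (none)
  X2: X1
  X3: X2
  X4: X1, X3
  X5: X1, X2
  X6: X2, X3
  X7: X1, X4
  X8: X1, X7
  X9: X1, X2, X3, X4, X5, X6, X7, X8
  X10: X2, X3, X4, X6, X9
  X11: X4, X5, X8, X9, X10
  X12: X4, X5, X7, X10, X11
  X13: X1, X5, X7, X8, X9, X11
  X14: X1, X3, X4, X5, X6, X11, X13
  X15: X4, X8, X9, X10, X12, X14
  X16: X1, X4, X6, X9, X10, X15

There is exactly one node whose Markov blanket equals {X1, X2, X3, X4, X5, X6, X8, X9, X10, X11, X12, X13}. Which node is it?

The target node must have every member of {X1, X2, X3, X4, X5, X6, X8, X9, X10, X11, X12, X13} as a parent, child, or co-parent, and no others.
Parents of X7: X1, X4; children: X8, X9, X12, X13; co-parents: X1, X2, X3, X4, X5, X6, X8, X9, X10, X11.
These exactly cover the given set, so the node is X7.

X7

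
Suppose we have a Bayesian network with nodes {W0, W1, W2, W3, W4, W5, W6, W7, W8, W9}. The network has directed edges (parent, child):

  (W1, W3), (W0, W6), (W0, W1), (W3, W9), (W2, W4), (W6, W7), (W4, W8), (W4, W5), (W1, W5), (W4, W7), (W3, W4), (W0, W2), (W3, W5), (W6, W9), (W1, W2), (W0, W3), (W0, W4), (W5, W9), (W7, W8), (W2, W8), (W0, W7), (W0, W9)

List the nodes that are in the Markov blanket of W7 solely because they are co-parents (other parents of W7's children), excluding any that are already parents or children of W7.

{W2}

Children of W7: W8.
  W8 also has parents W2, W4.
Excluding nodes already adjacent to W7 (W0, W4, W6, W8), the co-parent-only contribution is {W2}.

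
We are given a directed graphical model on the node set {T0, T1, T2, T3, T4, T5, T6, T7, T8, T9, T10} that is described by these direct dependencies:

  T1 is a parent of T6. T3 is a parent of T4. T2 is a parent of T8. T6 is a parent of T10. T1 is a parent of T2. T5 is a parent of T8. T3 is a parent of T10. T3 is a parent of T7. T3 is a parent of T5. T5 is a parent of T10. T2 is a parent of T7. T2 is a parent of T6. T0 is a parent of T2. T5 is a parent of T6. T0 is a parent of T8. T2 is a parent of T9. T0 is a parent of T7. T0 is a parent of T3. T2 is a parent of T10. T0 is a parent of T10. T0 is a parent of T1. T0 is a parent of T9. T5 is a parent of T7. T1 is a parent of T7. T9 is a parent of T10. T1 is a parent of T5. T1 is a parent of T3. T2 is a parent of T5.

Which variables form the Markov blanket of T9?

{T0, T2, T3, T5, T6, T10}

By definition, MB(T9) is built from T9's parents, T9's children, and the co-parents of T9.
Pa(T9) = {T0, T2}.
T9 has child T10.
For each child, the remaining parents (spouses of T9):
  T10's other parents are T0, T2, T3, T5, T6.
Taking the union gives {T0, T2, T3, T5, T6, T10}.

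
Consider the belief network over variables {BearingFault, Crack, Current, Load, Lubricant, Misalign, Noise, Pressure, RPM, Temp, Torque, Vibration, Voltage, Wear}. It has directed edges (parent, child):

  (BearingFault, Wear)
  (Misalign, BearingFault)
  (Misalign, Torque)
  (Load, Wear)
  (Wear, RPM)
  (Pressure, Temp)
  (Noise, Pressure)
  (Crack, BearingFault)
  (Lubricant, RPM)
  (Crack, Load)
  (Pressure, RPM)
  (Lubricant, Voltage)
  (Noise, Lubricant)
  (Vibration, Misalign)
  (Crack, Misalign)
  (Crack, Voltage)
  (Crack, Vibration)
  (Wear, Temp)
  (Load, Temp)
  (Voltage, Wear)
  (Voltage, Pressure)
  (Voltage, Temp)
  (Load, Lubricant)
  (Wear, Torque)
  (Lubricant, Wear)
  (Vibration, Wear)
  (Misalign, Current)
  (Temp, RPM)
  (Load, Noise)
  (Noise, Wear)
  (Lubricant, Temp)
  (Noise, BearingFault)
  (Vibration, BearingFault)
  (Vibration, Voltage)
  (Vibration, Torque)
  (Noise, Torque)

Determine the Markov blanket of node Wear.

Recall MB(v) = parents ∪ children ∪ spouses, where spouses are the other parents of v's children.
Parents of Wear: BearingFault, Load, Lubricant, Noise, Vibration, Voltage.
Wear's children: RPM, Temp, Torque.
Parents of each child, excluding Wear:
  Temp: Load, Lubricant, Pressure, Voltage
  RPM: Lubricant, Pressure, Temp
  Torque: Misalign, Noise, Vibration
MB(Wear) = {BearingFault, Load, Lubricant, Misalign, Noise, Pressure, RPM, Temp, Torque, Vibration, Voltage}.

{BearingFault, Load, Lubricant, Misalign, Noise, Pressure, RPM, Temp, Torque, Vibration, Voltage}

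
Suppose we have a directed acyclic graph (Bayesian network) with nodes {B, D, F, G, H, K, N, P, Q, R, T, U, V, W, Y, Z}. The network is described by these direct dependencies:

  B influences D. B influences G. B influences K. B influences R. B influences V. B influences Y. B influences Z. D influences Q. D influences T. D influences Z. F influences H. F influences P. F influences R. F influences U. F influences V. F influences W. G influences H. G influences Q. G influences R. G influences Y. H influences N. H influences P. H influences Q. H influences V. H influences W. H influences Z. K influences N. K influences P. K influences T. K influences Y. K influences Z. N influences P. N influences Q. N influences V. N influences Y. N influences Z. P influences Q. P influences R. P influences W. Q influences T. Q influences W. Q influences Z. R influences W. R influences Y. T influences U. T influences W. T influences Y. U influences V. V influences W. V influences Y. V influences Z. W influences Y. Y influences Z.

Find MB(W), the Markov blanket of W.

{B, F, G, H, K, N, P, Q, R, T, V, Y}

Ch(W) = {Y}.
W has parents F, H, P, Q, R, T, V.
Other parents of W's children:
  Y's other parents are B, G, K, N, R, T, V.
So the Markov blanket of W is {B, F, G, H, K, N, P, Q, R, T, V, Y}.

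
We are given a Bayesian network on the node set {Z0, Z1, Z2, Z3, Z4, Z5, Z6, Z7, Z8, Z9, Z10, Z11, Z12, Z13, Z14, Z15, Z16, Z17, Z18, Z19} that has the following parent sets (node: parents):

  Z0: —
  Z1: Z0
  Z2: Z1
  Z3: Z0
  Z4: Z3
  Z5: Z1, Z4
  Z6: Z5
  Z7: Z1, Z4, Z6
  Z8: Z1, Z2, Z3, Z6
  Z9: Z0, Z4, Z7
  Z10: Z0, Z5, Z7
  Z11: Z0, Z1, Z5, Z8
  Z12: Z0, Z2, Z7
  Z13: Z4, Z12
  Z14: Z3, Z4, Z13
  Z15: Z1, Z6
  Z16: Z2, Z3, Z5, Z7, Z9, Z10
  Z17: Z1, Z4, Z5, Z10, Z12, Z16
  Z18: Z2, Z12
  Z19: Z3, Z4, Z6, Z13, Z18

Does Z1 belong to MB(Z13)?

No

Recall MB(v) = parents ∪ children ∪ spouses, where spouses are the other parents of v's children.
Z13's children: Z14, Z19.
Parents of Z13: Z4, Z12.
Parents of each child, excluding Z13:
  Z14 also has parents Z3, Z4.
  Z19's other parents are Z3, Z4, Z6, Z18.
MB(Z13) = {Z3, Z4, Z6, Z12, Z14, Z18, Z19}; Z1 is not in this set.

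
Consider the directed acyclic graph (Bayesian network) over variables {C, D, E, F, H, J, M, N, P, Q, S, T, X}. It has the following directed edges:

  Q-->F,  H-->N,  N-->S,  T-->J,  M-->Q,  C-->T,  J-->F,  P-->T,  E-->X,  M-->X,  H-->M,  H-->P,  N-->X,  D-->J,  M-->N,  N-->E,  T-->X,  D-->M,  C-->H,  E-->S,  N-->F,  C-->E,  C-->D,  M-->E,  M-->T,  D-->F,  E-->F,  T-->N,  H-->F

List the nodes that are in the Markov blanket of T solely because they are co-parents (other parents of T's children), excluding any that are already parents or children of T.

{D, E, H}

Children of T: J, N, X.
  parents(N) \ {T} = {H, M}.
  X also has parents E, M, N.
  J also has parent D.
Excluding nodes already adjacent to T (C, J, M, N, P, X), the co-parent-only contribution is {D, E, H}.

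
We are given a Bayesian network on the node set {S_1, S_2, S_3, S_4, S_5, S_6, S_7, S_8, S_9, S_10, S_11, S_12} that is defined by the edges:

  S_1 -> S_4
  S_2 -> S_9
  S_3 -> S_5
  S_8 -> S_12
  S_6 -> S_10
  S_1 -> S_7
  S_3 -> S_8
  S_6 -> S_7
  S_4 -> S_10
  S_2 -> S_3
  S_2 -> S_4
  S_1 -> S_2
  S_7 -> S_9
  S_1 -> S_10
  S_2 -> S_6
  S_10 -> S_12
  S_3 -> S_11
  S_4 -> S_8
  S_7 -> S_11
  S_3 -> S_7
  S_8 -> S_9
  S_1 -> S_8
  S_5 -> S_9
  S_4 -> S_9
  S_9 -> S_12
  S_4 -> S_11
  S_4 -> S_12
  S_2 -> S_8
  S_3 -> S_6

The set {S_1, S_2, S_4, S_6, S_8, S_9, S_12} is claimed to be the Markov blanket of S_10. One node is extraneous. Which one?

S_10's children: S_12.
Pa(S_10) = {S_1, S_4, S_6}.
Other parents of S_10's children:
  S_12: S_4, S_8, S_9
MB(S_10) = {S_1, S_4, S_6, S_8, S_9, S_12}.
S_2 is neither a parent, child, nor co-parent of S_10, so it does not belong.

S_2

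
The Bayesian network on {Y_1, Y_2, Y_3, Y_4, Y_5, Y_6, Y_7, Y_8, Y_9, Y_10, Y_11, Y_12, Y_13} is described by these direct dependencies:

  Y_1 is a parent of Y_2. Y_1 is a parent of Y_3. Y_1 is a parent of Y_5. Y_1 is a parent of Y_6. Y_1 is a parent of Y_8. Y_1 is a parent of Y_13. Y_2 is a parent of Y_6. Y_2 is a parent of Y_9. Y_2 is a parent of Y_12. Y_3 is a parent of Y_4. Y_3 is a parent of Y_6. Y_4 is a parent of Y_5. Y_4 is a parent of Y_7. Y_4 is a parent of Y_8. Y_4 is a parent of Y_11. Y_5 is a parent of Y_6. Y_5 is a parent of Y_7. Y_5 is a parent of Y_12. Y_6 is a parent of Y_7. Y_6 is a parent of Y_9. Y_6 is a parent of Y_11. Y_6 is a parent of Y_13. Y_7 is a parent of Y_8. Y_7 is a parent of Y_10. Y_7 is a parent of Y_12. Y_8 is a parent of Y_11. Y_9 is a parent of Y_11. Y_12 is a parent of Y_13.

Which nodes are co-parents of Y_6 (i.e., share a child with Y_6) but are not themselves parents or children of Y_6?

Children of Y_6: Y_7, Y_9, Y_11, Y_13.
  Y_7 also has parents Y_4, Y_5.
  Y_9 also has parent Y_2.
  Y_11 also has parents Y_4, Y_8, Y_9.
  Y_13's other parents are Y_1, Y_12.
Excluding nodes already adjacent to Y_6 (Y_1, Y_2, Y_3, Y_5, Y_7, Y_9, Y_11, Y_13), the co-parent-only contribution is {Y_4, Y_8, Y_12}.

{Y_4, Y_8, Y_12}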